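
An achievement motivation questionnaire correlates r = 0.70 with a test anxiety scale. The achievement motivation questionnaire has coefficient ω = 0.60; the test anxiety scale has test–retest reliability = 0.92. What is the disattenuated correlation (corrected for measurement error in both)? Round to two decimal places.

r_true = r_obs / √(r_xx · r_yy) = 0.70 / √(0.60 × 0.92) = 0.70 / √0.5520 = 0.70 / 0.7430 ≈ 0.94.

0.94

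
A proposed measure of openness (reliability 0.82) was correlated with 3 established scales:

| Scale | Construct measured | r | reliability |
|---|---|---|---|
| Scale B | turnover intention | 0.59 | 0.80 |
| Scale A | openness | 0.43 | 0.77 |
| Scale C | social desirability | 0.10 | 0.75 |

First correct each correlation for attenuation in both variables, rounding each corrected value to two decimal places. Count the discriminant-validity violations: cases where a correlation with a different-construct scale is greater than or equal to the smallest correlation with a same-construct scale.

1

Disattenuated r (r / √(r_scale · r_new)):
  Scale B (disc): 0.59 / √(0.80·0.82) = 0.73
  Scale A (conv): 0.43 / √(0.77·0.82) = 0.54
  Scale C (disc): 0.10 / √(0.75·0.82) = 0.13
Smallest convergent = 0.54. Discriminant values: 0.73, 0.13; count ≥ 0.54 → 1.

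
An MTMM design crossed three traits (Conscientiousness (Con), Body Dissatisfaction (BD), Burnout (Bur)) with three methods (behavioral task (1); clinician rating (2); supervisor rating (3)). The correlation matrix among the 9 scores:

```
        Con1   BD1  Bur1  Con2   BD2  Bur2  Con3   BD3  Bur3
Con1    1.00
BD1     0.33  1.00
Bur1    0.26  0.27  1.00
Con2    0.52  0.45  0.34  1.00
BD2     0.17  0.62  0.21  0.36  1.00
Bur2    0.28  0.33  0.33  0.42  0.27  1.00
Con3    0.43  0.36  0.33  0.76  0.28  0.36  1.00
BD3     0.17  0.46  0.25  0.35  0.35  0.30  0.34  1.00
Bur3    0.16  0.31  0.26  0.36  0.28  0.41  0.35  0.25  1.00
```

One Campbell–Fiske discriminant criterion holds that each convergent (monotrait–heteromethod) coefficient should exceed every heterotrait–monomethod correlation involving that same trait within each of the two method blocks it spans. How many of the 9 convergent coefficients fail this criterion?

Each convergent coefficient versus the relevant comparison correlations:
Con (methods 1·2): 0.52 vs {0.33, 0.36, 0.26, 0.42} → pass.
Con (methods 1·3): 0.43 vs {0.33, 0.34, 0.26, 0.35} → pass.
Con (methods 2·3): 0.76 vs {0.36, 0.34, 0.42, 0.35} → pass.
BD (methods 1·2): 0.62 vs {0.33, 0.36, 0.27, 0.27} → pass.
BD (methods 1·3): 0.46 vs {0.33, 0.34, 0.27, 0.25} → pass.
BD (methods 2·3): 0.35 vs {0.36, 0.34, 0.27, 0.25} → fail.
Bur (methods 1·2): 0.33 vs {0.26, 0.42, 0.27, 0.27} → fail.
Bur (methods 1·3): 0.26 vs {0.26, 0.35, 0.27, 0.25} → fail.
Bur (methods 2·3): 0.41 vs {0.42, 0.35, 0.27, 0.25} → fail.
4 of 9 fail.

4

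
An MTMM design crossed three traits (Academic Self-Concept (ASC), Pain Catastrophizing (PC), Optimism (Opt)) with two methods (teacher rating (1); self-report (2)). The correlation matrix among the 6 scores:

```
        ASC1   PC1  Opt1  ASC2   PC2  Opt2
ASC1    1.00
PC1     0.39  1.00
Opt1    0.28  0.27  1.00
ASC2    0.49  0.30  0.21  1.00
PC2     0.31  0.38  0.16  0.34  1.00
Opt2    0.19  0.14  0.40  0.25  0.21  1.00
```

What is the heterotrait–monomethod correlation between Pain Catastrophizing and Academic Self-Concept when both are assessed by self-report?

0.34

Different traits, same method: r(PC2, ASC2) = 0.34.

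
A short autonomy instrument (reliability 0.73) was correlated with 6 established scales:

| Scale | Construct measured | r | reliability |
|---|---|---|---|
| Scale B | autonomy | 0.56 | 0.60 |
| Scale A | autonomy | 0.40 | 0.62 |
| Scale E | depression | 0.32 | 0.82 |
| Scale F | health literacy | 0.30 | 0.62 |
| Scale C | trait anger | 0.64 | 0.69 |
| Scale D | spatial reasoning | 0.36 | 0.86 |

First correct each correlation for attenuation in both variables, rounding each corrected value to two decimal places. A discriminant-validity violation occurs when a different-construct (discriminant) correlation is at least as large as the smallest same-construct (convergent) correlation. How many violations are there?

Disattenuated r (r / √(r_scale · r_new)):
  Scale B (conv): 0.56 / √(0.60·0.73) = 0.85
  Scale A (conv): 0.40 / √(0.62·0.73) = 0.59
  Scale E (disc): 0.32 / √(0.82·0.73) = 0.41
  Scale F (disc): 0.30 / √(0.62·0.73) = 0.45
  Scale C (disc): 0.64 / √(0.69·0.73) = 0.90
  Scale D (disc): 0.36 / √(0.86·0.73) = 0.45
Smallest convergent = 0.59. Discriminant values: 0.41, 0.45, 0.90, 0.45; count ≥ 0.59 → 1.

1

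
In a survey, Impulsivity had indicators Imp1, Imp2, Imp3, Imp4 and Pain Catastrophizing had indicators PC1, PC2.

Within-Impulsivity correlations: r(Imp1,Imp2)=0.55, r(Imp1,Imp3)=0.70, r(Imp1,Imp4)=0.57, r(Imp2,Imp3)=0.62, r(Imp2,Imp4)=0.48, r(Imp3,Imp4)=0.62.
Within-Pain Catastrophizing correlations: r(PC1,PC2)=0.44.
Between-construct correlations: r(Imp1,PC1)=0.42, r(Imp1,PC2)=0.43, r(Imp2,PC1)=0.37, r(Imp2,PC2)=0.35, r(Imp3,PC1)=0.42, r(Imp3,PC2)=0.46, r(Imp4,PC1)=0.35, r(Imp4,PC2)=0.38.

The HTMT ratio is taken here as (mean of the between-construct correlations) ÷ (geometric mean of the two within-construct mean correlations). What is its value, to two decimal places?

0.78

Mean heterotrait r = 3.18/8 = 0.3975.
Mean within-Imp = 3.54/6 = 0.5900; mean within-PC = 0.44/1 = 0.4400.
Geometric mean = √(0.5900 × 0.4400) = 0.5095.
HTMT = 0.3975 / 0.5095 = 0.78.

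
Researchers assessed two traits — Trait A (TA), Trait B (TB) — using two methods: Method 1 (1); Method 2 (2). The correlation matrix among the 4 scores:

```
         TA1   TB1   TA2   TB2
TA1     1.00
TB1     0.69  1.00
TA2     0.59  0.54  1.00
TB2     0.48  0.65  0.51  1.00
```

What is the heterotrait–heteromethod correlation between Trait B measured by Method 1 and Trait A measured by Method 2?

Different traits and methods: r(TB1, TA2) = 0.54.

0.54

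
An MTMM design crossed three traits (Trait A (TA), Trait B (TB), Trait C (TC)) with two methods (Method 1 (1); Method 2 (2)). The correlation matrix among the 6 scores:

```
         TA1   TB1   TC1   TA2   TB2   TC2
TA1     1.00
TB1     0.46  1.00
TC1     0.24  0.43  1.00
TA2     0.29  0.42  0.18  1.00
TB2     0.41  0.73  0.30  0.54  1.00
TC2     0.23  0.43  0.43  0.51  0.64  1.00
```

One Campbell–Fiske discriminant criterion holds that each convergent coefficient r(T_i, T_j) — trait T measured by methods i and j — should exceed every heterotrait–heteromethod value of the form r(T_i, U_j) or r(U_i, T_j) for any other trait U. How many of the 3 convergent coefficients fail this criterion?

Each convergent coefficient versus the relevant comparison correlations:
TA (methods 1·2): 0.29 vs {0.41, 0.42, 0.23, 0.18} → fail.
TB (methods 1·2): 0.73 vs {0.42, 0.41, 0.43, 0.30} → pass.
TC (methods 1·2): 0.43 vs {0.18, 0.23, 0.30, 0.43} → fail.
2 of 3 fail.

2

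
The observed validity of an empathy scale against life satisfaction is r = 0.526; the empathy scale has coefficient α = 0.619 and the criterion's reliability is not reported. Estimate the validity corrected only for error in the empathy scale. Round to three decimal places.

Single correction: r_c = r_obs / √r_xx = 0.526 / √0.619 = 0.526 / 0.7868 ≈ 0.669.

0.669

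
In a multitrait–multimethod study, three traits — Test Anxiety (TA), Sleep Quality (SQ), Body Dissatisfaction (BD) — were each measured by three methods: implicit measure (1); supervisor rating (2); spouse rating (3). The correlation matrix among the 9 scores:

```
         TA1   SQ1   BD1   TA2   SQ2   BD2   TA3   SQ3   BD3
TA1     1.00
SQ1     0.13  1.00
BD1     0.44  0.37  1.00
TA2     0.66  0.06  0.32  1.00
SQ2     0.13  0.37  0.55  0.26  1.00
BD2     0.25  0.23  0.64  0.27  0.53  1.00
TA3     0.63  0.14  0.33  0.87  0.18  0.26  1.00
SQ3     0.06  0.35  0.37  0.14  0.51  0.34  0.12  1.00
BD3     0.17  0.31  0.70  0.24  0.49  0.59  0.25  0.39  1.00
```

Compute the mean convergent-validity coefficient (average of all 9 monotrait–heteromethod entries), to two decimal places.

Convergent values: 0.66, 0.63, 0.87, 0.37, 0.35, 0.51, 0.64, 0.70, 0.59; mean = 5.32/9 = 0.59.

0.59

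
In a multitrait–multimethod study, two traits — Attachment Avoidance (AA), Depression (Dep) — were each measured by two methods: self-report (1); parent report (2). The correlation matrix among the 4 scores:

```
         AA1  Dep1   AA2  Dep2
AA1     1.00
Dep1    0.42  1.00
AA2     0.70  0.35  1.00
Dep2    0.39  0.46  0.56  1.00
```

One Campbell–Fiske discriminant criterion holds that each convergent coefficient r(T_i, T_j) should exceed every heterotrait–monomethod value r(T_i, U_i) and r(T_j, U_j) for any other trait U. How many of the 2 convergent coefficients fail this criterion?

1

Checking each validity diagonal entry against its comparison values:
AA (methods 1·2): 0.70 vs {0.42, 0.56} → pass.
Dep (methods 1·2): 0.46 vs {0.42, 0.56} → fail.
1 of 2 fail.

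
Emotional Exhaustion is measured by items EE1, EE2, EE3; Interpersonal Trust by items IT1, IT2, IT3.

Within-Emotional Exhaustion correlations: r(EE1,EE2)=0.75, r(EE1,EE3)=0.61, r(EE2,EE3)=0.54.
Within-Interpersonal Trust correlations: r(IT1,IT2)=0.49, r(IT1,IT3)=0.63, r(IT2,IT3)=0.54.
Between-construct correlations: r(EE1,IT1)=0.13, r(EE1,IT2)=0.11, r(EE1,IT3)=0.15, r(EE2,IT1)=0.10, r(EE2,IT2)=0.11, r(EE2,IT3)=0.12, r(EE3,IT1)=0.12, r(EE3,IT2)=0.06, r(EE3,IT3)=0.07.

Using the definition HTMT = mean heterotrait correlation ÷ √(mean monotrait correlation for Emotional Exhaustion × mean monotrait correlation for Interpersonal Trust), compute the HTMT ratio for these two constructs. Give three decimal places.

Mean heterotrait r = 0.97/9 = 0.1078.
Mean within-EE = 1.90/3 = 0.6333; mean within-IT = 1.66/3 = 0.5533.
Geometric mean = √(0.6333 × 0.5533) = 0.5920.
HTMT = 0.1078 / 0.5920 = 0.182.

0.182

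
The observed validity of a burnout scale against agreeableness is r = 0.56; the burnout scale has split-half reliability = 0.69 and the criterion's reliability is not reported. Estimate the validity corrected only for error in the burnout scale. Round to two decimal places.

0.67

Single correction: r_c = r_obs / √r_xx = 0.56 / √0.69 = 0.56 / 0.8307 ≈ 0.67.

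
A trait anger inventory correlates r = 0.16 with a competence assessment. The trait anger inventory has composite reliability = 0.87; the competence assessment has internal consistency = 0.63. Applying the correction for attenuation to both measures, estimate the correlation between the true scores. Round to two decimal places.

0.22

r_true = r_obs / √(r_xx · r_yy) = 0.16 / √(0.87 × 0.63) = 0.16 / √0.5481 = 0.16 / 0.7403 ≈ 0.22.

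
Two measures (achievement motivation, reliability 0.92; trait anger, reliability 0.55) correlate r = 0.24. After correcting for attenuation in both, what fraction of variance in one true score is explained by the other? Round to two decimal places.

Disattenuated r = 0.24 / √(0.92 × 0.55) = 0.24 / 0.7113 = 0.3374.
Shared true-score variance = 0.3374² = 0.1138 ≈ 0.11.

0.11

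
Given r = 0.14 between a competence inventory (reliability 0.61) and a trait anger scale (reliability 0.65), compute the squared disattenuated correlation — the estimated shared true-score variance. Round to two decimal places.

0.05

Disattenuated r = 0.14 / √(0.61 × 0.65) = 0.14 / 0.6297 = 0.2223.
Shared true-score variance = 0.2223² = 0.0494 ≈ 0.05.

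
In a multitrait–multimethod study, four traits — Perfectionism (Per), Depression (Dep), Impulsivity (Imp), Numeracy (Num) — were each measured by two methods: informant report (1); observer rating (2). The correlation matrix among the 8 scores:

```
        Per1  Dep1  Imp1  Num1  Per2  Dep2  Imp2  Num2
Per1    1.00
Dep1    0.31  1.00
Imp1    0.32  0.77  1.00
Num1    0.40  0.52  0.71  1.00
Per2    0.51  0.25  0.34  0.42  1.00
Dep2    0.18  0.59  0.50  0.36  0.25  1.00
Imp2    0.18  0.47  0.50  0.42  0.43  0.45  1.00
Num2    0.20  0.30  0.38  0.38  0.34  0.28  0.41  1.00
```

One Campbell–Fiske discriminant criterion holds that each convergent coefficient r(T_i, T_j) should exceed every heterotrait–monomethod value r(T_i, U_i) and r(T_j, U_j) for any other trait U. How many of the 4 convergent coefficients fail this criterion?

Checking each validity diagonal entry against its comparison values:
Per (methods 1·2): 0.51 vs {0.31, 0.25, 0.32, 0.43, 0.40, 0.34} → pass.
Dep (methods 1·2): 0.59 vs {0.31, 0.25, 0.77, 0.45, 0.52, 0.28} → fail.
Imp (methods 1·2): 0.50 vs {0.32, 0.43, 0.77, 0.45, 0.71, 0.41} → fail.
Num (methods 1·2): 0.38 vs {0.40, 0.34, 0.52, 0.28, 0.71, 0.41} → fail.
3 of 4 fail.

3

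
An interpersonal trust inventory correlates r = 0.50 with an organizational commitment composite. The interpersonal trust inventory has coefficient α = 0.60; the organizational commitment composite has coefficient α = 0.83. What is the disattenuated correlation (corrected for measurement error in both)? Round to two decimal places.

r_true = r_obs / √(r_xx · r_yy) = 0.50 / √(0.60 × 0.83) = 0.50 / √0.4980 = 0.50 / 0.7057 ≈ 0.71.

0.71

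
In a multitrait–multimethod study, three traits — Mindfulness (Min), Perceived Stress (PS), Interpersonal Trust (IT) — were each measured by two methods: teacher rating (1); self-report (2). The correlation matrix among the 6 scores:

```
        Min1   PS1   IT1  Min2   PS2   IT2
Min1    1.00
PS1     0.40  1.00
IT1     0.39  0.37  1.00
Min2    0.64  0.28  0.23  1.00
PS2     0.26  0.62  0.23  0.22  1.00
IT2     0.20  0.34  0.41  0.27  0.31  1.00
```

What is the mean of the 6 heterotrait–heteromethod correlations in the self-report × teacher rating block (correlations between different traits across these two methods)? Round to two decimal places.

0.26

HTHM values (method 2 × method 1): 0.28, 0.23, 0.26, 0.23, 0.20, 0.34; mean = 1.54/6 = 0.26.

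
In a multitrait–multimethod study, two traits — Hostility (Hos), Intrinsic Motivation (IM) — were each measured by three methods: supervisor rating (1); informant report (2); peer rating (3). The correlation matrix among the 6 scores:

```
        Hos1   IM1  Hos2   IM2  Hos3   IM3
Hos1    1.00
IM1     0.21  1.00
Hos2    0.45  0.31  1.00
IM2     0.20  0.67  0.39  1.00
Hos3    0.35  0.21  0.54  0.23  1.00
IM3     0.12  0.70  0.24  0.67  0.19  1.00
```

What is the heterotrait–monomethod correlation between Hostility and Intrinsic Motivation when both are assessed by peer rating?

0.19

Different traits, same method: r(Hos3, IM3) = 0.19.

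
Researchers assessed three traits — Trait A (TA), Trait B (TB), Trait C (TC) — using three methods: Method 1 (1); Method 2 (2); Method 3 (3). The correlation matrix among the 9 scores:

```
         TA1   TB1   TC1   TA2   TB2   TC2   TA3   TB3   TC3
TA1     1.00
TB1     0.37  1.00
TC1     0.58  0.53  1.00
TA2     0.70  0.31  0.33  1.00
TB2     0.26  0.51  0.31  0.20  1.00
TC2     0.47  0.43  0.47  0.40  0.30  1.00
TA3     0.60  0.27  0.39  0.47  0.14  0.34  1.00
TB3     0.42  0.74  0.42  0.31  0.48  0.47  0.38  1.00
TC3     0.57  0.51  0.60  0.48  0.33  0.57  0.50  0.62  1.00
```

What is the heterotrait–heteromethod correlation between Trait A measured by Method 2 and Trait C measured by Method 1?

Different traits and methods: r(TA2, TC1) = 0.33.

0.33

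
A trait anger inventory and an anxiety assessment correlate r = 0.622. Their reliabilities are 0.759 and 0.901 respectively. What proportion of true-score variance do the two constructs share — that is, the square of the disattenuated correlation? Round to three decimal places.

0.566

Disattenuated r = 0.622 / √(0.759 × 0.901) = 0.622 / 0.8270 = 0.7521.
Shared true-score variance = 0.7521² = 0.5657 ≈ 0.566.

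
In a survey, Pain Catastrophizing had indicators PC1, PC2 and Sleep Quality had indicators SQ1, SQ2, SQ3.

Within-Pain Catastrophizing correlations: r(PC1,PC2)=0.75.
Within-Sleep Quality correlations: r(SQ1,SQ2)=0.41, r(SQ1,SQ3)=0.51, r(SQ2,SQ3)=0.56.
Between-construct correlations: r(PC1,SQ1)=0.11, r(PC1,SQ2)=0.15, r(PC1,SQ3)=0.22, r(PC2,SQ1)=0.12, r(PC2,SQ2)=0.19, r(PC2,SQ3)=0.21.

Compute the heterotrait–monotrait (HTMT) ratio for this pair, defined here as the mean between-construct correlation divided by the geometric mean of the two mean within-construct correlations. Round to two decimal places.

Mean heterotrait r = 1.00/6 = 0.1667.
Mean within-PC = 0.75/1 = 0.7500; mean within-SQ = 1.48/3 = 0.4933.
Geometric mean = √(0.7500 × 0.4933) = 0.6083.
HTMT = 0.1667 / 0.6083 = 0.27.

0.27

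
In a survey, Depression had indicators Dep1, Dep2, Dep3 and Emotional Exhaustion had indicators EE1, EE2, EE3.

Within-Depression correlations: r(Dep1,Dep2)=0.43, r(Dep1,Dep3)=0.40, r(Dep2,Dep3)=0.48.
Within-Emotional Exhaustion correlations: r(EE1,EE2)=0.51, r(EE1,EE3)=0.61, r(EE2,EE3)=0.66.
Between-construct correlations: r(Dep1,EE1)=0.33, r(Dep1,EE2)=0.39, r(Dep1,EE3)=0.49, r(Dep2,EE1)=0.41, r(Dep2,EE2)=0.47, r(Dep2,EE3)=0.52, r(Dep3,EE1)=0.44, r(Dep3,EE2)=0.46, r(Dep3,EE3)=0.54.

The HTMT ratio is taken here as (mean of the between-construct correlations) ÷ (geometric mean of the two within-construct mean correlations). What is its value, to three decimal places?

0.884

Mean between = 4.05/9 = 0.4500.
Mean within-Dep = 1.31/3 = 0.4367; mean within-EE = 1.78/3 = 0.5933.
Geometric mean = √(0.4367 × 0.5933) = 0.5090.
HTMT = 0.4500 / 0.5090 = 0.884.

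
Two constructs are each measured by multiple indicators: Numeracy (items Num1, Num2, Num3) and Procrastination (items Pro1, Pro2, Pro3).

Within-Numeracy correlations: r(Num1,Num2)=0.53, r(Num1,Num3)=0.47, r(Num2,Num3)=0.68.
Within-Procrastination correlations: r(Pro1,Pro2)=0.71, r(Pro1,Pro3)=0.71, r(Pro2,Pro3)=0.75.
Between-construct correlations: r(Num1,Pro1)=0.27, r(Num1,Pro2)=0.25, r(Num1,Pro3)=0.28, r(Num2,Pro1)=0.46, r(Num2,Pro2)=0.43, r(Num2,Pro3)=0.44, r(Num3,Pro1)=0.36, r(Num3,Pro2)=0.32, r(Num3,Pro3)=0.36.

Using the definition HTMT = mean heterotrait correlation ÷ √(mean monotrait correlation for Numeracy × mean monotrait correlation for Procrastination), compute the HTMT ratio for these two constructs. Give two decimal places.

Between-construct mean = 3.17/9 = 0.3522.
Mean within-Num = 1.68/3 = 0.5600; mean within-Pro = 2.17/3 = 0.7233.
Geometric mean = √(0.5600 × 0.7233) = 0.6364.
HTMT = 0.3522 / 0.6364 = 0.55.

0.55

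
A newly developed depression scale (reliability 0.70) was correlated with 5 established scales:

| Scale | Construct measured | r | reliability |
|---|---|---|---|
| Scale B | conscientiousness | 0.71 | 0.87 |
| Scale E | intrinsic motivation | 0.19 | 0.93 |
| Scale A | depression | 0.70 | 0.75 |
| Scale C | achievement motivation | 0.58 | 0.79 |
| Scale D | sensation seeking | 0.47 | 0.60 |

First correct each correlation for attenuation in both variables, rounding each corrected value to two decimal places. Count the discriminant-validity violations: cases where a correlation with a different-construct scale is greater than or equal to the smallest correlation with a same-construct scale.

Disattenuated r (r / √(r_scale · r_new)):
  Scale B (disc): 0.71 / √(0.87·0.70) = 0.91
  Scale E (disc): 0.19 / √(0.93·0.70) = 0.24
  Scale A (conv): 0.70 / √(0.75·0.70) = 0.97
  Scale C (disc): 0.58 / √(0.79·0.70) = 0.78
  Scale D (disc): 0.47 / √(0.60·0.70) = 0.73
Smallest convergent = 0.97. Discriminant values: 0.91, 0.24, 0.78, 0.73; count ≥ 0.97 → 0.

0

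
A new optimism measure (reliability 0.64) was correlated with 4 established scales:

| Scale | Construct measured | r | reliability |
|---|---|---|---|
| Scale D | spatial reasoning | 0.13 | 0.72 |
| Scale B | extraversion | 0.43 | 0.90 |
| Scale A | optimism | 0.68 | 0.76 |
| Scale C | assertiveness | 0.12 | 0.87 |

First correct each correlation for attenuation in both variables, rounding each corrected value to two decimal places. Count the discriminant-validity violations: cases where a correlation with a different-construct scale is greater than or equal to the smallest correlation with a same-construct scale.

0

Disattenuated r (r / √(r_scale · r_new)):
  Scale D (disc): 0.13 / √(0.72·0.64) = 0.19
  Scale B (disc): 0.43 / √(0.90·0.64) = 0.57
  Scale A (conv): 0.68 / √(0.76·0.64) = 0.98
  Scale C (disc): 0.12 / √(0.87·0.64) = 0.16
Smallest convergent = 0.98. Discriminant values: 0.19, 0.57, 0.16; count ≥ 0.98 → 0.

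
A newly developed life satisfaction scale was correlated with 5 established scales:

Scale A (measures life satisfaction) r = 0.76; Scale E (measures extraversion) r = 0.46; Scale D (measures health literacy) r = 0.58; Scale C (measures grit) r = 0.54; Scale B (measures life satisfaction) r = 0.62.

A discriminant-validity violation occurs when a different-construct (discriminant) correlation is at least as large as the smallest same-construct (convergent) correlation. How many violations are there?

0

Convergent (same construct = life satisfaction): Scale A, Scale B.
Smallest convergent = 0.62. Discriminant values: 0.46, 0.58, 0.54; count ≥ 0.62 → 0.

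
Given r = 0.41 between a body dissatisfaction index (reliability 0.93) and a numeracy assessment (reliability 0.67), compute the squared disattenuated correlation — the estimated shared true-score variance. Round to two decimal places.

0.27

Disattenuated r = 0.41 / √(0.93 × 0.67) = 0.41 / 0.7894 = 0.5194.
Shared true-score variance = 0.5194² = 0.2698 ≈ 0.27.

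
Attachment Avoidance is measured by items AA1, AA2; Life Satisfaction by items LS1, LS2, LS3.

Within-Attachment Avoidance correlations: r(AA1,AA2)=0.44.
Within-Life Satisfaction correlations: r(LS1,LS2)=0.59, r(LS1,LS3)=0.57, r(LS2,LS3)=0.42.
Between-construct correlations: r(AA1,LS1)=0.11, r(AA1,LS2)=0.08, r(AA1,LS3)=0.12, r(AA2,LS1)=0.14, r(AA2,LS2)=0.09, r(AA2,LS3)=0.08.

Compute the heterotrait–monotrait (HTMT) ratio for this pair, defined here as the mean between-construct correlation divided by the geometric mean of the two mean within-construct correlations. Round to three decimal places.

0.215

Between-construct mean = 0.62/6 = 0.1033.
Mean within-AA = 0.44/1 = 0.4400; mean within-LS = 1.58/3 = 0.5267.
Geometric mean = √(0.4400 × 0.5267) = 0.4814.
HTMT = 0.1033 / 0.4814 = 0.215.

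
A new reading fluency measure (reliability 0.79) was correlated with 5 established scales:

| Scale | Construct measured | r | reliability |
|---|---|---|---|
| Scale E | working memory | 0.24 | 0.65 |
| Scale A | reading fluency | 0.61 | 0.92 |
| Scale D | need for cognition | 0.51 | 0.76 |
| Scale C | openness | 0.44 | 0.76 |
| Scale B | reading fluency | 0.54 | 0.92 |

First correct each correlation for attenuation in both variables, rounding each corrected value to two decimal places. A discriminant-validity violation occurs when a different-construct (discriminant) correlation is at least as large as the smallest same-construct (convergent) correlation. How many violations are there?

1

Disattenuated r (r / √(r_scale · r_new)):
  Scale E (disc): 0.24 / √(0.65·0.79) = 0.33
  Scale A (conv): 0.61 / √(0.92·0.79) = 0.72
  Scale D (disc): 0.51 / √(0.76·0.79) = 0.66
  Scale C (disc): 0.44 / √(0.76·0.79) = 0.57
  Scale B (conv): 0.54 / √(0.92·0.79) = 0.63
Smallest convergent = 0.63. Discriminant values: 0.33, 0.66, 0.57; count ≥ 0.63 → 1.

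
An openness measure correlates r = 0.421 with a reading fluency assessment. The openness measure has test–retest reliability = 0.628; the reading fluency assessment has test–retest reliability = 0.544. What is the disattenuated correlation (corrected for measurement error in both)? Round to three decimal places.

r_true = r_obs / √(r_xx · r_yy) = 0.421 / √(0.628 × 0.544) = 0.421 / √0.341632 = 0.421 / 0.5845 ≈ 0.720.

0.720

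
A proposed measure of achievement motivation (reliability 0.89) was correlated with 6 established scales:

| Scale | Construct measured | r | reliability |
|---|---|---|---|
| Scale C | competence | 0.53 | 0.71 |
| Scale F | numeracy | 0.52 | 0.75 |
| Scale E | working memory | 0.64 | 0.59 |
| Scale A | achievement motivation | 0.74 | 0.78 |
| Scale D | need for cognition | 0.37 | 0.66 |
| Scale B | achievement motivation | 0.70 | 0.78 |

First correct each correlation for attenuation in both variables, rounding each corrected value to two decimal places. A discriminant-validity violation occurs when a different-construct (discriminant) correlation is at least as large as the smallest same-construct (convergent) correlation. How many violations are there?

1

Disattenuated r (r / √(r_scale · r_new)):
  Scale C (disc): 0.53 / √(0.71·0.89) = 0.67
  Scale F (disc): 0.52 / √(0.75·0.89) = 0.64
  Scale E (disc): 0.64 / √(0.59·0.89) = 0.88
  Scale A (conv): 0.74 / √(0.78·0.89) = 0.89
  Scale D (disc): 0.37 / √(0.66·0.89) = 0.48
  Scale B (conv): 0.70 / √(0.78·0.89) = 0.84
Smallest convergent = 0.84. Discriminant values: 0.67, 0.64, 0.88, 0.48; count ≥ 0.84 → 1.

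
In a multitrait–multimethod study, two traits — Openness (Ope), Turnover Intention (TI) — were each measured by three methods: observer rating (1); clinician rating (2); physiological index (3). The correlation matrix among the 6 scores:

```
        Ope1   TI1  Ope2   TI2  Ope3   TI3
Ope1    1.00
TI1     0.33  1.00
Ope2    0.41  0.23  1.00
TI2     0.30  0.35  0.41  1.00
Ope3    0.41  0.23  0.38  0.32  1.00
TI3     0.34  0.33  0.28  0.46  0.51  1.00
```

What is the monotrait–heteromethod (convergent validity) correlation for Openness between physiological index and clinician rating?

0.38

Same trait (Ope), different methods: r(Ope3, Ope2) = 0.38.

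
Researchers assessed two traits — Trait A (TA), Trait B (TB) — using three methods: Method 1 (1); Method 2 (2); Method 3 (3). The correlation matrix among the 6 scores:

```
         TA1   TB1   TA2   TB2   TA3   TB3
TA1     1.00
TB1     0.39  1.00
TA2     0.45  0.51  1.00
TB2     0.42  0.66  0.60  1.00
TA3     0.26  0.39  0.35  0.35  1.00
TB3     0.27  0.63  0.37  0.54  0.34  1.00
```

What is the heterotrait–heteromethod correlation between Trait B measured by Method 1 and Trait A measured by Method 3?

Different traits and methods: r(TB1, TA3) = 0.39.

0.39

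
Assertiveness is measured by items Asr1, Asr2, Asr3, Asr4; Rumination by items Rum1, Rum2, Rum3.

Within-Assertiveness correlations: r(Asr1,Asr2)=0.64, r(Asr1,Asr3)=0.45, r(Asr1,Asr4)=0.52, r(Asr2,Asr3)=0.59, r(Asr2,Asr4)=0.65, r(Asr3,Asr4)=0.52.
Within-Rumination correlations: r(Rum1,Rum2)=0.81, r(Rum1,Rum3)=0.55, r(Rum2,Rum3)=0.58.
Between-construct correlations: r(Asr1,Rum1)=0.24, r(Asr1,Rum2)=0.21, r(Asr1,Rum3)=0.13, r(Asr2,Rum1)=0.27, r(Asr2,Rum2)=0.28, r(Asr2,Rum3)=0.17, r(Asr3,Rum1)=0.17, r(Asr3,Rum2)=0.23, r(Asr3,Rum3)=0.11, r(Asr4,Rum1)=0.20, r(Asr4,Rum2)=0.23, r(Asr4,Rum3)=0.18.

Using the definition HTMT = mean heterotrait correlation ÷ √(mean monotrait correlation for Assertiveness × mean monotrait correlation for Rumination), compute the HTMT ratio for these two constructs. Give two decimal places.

0.33

Between-construct mean = 2.42/12 = 0.2017.
Mean within-Asr = 3.37/6 = 0.5617; mean within-Rum = 1.94/3 = 0.6467.
Geometric mean = √(0.5617 × 0.6467) = 0.6027.
HTMT = 0.2017 / 0.6027 = 0.33.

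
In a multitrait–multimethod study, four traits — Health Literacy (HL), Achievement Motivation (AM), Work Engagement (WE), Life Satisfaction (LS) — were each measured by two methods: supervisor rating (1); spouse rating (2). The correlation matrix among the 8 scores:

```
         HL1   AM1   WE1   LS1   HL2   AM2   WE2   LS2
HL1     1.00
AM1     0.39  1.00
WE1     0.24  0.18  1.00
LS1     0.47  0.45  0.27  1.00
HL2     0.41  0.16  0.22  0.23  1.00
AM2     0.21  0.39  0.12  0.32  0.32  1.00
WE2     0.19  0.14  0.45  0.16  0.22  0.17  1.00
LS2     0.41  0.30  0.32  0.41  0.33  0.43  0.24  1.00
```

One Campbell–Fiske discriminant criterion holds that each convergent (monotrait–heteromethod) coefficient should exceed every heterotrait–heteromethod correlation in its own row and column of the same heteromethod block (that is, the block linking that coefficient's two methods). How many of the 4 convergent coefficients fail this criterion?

Convergent coefficients and their comparison sets:
HL (methods 1·2): 0.41 vs {0.21, 0.16, 0.19, 0.22, 0.41, 0.23} → fail.
AM (methods 1·2): 0.39 vs {0.16, 0.21, 0.14, 0.12, 0.30, 0.32} → pass.
WE (methods 1·2): 0.45 vs {0.22, 0.19, 0.12, 0.14, 0.32, 0.16} → pass.
LS (methods 1·2): 0.41 vs {0.23, 0.41, 0.32, 0.30, 0.16, 0.32} → fail.
2 of 4 fail.

2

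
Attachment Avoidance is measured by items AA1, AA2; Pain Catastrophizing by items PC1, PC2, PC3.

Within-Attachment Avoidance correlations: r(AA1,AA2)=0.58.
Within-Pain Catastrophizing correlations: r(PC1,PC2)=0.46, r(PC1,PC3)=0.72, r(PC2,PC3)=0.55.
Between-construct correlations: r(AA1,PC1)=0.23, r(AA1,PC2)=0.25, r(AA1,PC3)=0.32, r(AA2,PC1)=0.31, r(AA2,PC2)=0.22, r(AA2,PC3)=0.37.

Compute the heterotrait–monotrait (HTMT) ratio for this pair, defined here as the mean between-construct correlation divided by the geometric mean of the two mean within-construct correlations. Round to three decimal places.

0.490

Mean heterotrait r = 1.70/6 = 0.2833.
Mean within-AA = 0.58/1 = 0.5800; mean within-PC = 1.73/3 = 0.5767.
Geometric mean = √(0.5800 × 0.5767) = 0.5783.
HTMT = 0.2833 / 0.5783 = 0.490.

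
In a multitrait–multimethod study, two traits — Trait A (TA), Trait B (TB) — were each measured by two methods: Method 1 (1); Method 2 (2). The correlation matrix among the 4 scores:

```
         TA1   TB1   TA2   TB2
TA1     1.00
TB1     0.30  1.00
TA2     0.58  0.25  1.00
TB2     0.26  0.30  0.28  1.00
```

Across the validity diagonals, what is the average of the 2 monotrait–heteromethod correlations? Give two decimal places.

0.44

Convergent values: 0.58, 0.30; mean = 0.88/2 = 0.44.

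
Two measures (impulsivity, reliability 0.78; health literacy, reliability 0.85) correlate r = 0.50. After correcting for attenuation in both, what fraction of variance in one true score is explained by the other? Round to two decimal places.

Disattenuated r = 0.50 / √(0.78 × 0.85) = 0.50 / 0.8142 = 0.6141.
Shared true-score variance = 0.6141² = 0.3771 ≈ 0.38.

0.38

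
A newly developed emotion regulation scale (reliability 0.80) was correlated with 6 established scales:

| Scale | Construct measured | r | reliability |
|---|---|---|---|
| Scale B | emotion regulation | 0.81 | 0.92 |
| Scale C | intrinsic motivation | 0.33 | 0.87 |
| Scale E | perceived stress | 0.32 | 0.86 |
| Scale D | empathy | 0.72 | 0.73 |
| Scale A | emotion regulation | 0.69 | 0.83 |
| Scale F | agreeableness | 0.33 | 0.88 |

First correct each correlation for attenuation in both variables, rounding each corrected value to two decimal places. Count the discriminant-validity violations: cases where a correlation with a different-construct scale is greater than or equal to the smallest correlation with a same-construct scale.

Disattenuated r (r / √(r_scale · r_new)):
  Scale B (conv): 0.81 / √(0.92·0.80) = 0.94
  Scale C (disc): 0.33 / √(0.87·0.80) = 0.40
  Scale E (disc): 0.32 / √(0.86·0.80) = 0.39
  Scale D (disc): 0.72 / √(0.73·0.80) = 0.94
  Scale A (conv): 0.69 / √(0.83·0.80) = 0.85
  Scale F (disc): 0.33 / √(0.88·0.80) = 0.39
Smallest convergent = 0.85. Discriminant values: 0.40, 0.39, 0.94, 0.39; count ≥ 0.85 → 1.

1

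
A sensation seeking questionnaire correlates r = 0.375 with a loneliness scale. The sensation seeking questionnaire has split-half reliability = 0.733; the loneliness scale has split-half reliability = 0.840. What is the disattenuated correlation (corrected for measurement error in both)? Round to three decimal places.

0.478

r_true = r_obs / √(r_xx · r_yy) = 0.375 / √(0.733 × 0.840) = 0.375 / √0.615720 = 0.375 / 0.7847 ≈ 0.478.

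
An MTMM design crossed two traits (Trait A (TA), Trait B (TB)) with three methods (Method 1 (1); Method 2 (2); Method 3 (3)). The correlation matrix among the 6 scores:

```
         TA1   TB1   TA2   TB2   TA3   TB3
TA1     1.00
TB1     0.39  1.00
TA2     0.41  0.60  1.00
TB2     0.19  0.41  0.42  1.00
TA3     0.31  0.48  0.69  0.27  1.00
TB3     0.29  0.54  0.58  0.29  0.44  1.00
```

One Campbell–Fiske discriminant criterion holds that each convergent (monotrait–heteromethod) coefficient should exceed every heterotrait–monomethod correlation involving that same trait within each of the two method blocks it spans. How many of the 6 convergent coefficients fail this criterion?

Each convergent coefficient versus the relevant comparison correlations:
TA (methods 1·2): 0.41 vs {0.39, 0.42} → fail.
TA (methods 1·3): 0.31 vs {0.39, 0.44} → fail.
TA (methods 2·3): 0.69 vs {0.42, 0.44} → pass.
TB (methods 1·2): 0.41 vs {0.39, 0.42} → fail.
TB (methods 1·3): 0.54 vs {0.39, 0.44} → pass.
TB (methods 2·3): 0.29 vs {0.42, 0.44} → fail.
4 of 6 fail.

4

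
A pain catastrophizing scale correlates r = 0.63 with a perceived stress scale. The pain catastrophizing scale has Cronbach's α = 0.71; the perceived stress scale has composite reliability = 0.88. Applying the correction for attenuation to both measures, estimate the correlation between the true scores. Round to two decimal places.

0.80

r_true = r_obs / √(r_xx · r_yy) = 0.63 / √(0.71 × 0.88) = 0.63 / √0.6248 = 0.63 / 0.7904 ≈ 0.80.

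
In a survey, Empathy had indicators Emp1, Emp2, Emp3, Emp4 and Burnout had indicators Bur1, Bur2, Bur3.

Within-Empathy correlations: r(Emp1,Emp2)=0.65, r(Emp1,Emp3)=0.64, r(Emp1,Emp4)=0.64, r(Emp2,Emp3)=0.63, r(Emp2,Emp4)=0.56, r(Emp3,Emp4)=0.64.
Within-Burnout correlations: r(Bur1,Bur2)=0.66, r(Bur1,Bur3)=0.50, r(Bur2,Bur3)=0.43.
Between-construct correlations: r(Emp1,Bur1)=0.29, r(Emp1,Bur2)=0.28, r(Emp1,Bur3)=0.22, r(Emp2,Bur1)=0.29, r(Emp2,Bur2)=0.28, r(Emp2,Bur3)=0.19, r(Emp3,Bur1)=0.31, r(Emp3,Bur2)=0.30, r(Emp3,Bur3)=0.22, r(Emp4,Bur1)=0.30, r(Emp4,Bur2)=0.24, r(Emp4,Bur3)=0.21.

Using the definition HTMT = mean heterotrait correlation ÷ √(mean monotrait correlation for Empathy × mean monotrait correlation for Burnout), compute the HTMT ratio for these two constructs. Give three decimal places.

0.453

Mean heterotrait r = 3.13/12 = 0.2608.
Mean within-Emp = 3.76/6 = 0.6267; mean within-Bur = 1.59/3 = 0.5300.
Geometric mean = √(0.6267 × 0.5300) = 0.5763.
HTMT = 0.2608 / 0.5763 = 0.453.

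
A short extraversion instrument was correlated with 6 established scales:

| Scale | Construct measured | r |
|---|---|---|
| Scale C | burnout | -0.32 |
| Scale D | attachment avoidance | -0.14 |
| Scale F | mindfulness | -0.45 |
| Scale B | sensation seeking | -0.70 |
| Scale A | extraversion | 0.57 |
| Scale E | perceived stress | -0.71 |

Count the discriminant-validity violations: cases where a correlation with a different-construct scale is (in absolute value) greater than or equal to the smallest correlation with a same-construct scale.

2

Convergent (same construct = extraversion): Scale A.
Smallest convergent = 0.57. Discriminant |r|: 0.32, 0.14, 0.45, 0.70, 0.71; count ≥ 0.57 → 2.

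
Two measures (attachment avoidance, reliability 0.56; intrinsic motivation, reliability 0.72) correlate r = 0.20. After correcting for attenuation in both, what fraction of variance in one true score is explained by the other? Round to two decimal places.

0.10

Disattenuated r = 0.20 / √(0.56 × 0.72) = 0.20 / 0.6350 = 0.3150.
Shared true-score variance = 0.3150² = 0.0992 ≈ 0.10.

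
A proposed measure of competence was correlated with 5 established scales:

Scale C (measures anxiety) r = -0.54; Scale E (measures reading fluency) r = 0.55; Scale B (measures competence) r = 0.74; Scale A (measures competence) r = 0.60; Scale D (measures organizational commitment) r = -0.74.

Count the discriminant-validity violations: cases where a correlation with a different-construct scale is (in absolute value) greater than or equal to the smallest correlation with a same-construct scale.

1

Convergent (same construct = competence): Scale B, Scale A.
Smallest convergent = 0.60. Discriminant |r|: 0.54, 0.55, 0.74; count ≥ 0.60 → 1.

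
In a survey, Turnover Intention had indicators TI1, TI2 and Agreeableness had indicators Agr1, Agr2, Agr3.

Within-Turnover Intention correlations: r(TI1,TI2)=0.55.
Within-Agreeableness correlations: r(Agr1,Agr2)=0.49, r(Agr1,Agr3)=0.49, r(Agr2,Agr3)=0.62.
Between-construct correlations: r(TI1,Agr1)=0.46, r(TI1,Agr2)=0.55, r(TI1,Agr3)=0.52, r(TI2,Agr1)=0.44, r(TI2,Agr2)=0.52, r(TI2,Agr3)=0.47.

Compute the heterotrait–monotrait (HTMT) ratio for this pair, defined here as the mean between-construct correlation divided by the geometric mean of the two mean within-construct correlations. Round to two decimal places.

0.91

Mean heterotrait r = 2.96/6 = 0.4933.
Mean within-TI = 0.55/1 = 0.5500; mean within-Agr = 1.60/3 = 0.5333.
Geometric mean = √(0.5500 × 0.5333) = 0.5416.
HTMT = 0.4933 / 0.5416 = 0.91.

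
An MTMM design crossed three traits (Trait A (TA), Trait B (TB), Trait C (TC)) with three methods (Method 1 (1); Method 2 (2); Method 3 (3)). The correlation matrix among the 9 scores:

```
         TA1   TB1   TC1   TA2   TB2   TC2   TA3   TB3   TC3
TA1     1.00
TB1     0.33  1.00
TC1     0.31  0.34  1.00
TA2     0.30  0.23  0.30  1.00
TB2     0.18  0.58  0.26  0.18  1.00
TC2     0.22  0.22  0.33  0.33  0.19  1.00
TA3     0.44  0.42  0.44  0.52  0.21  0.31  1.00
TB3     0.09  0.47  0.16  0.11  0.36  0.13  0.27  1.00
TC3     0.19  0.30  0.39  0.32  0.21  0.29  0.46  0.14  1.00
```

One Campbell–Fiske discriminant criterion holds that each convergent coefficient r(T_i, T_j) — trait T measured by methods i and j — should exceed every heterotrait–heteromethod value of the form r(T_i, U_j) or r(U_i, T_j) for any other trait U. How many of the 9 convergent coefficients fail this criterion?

4

Convergent coefficients and their comparison sets:
TA (methods 1·2): 0.30 vs {0.18, 0.23, 0.22, 0.30} → fail.
TA (methods 1·3): 0.44 vs {0.09, 0.42, 0.19, 0.44} → fail.
TA (methods 2·3): 0.52 vs {0.11, 0.21, 0.32, 0.31} → pass.
TB (methods 1·2): 0.58 vs {0.23, 0.18, 0.22, 0.26} → pass.
TB (methods 1·3): 0.47 vs {0.42, 0.09, 0.30, 0.16} → pass.
TB (methods 2·3): 0.36 vs {0.21, 0.11, 0.21, 0.13} → pass.
TC (methods 1·2): 0.33 vs {0.30, 0.22, 0.26, 0.22} → pass.
TC (methods 1·3): 0.39 vs {0.44, 0.19, 0.16, 0.30} → fail.
TC (methods 2·3): 0.29 vs {0.31, 0.32, 0.13, 0.21} → fail.
4 of 9 fail.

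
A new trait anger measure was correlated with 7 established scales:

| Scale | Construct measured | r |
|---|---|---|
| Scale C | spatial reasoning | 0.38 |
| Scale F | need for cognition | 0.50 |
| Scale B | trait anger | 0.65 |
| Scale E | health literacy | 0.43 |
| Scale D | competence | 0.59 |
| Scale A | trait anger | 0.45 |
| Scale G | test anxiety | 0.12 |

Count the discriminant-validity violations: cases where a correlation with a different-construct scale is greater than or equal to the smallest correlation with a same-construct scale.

2

Convergent (same construct = trait anger): Scale B, Scale A.
Smallest convergent = 0.45. Discriminant values: 0.38, 0.50, 0.43, 0.59, 0.12; count ≥ 0.45 → 2.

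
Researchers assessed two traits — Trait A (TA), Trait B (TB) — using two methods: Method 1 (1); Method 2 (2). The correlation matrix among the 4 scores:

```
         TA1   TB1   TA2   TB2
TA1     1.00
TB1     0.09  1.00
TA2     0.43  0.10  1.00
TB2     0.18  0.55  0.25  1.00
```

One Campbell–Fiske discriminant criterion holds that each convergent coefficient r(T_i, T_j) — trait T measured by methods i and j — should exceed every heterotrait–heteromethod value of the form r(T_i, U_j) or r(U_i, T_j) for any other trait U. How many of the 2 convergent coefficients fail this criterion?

0

Each convergent coefficient versus the relevant comparison correlations:
TA (methods 1·2): 0.43 vs {0.18, 0.10} → pass.
TB (methods 1·2): 0.55 vs {0.10, 0.18} → pass.
0 of 2 fail.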